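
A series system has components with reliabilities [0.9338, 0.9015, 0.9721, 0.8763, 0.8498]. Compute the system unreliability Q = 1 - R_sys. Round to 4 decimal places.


Components: [0.9338, 0.9015, 0.9721, 0.8763, 0.8498]
After component 1: product = 0.9338
After component 2: product = 0.8418
After component 3: product = 0.8183
After component 4: product = 0.7171
After component 5: product = 0.6094
R_sys = 0.6094
Q = 1 - 0.6094 = 0.3906

0.3906


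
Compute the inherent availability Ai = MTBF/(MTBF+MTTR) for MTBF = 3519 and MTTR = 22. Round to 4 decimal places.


MTBF = 3519
MTTR = 22
MTBF + MTTR = 3541
Ai = 3519 / 3541
Ai = 0.9938

0.9938


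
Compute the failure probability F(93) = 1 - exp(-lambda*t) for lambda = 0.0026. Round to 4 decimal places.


lambda = 0.0026, t = 93
lambda * t = 0.2418
exp(-0.2418) = 0.7852
F(t) = 1 - 0.7852
F(t) = 0.2148

0.2148


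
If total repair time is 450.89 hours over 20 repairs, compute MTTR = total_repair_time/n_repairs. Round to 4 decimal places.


total_repair_time = 450.89
n_repairs = 20
MTTR = 450.89 / 20
MTTR = 22.5445

22.5445


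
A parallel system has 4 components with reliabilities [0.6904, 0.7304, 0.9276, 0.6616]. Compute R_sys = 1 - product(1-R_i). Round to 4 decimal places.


Components: [0.6904, 0.7304, 0.9276, 0.6616]
(1 - 0.6904) = 0.3096, running product = 0.3096
(1 - 0.7304) = 0.2696, running product = 0.0835
(1 - 0.9276) = 0.0724, running product = 0.006
(1 - 0.6616) = 0.3384, running product = 0.002
Product of (1-R_i) = 0.002
R_sys = 1 - 0.002 = 0.998

0.998


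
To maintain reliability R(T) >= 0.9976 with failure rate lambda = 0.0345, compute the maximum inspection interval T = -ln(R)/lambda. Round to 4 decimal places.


R_target = 0.9976
lambda = 0.0345
-ln(0.9976) = 0.0024
T = 0.0024 / 0.0345
T = 0.0696

0.0696


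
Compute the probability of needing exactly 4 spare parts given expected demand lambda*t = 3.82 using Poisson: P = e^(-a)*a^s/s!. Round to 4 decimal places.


a = 3.82, s = 4
e^(-a) = e^(-3.82) = 0.0219
a^s = 3.82^4 = 212.9381
s! = 24
P = 0.0219 * 212.9381 / 24
P = 0.1946

0.1946


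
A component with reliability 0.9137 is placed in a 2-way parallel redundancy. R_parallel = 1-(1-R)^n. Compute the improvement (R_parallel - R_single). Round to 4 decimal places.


R_single = 0.9137, n = 2
1 - R_single = 0.0863
(1 - R_single)^n = 0.0863^2 = 0.0074
R_parallel = 1 - 0.0074 = 0.9926
Improvement = 0.9926 - 0.9137
Improvement = 0.0789

0.0789


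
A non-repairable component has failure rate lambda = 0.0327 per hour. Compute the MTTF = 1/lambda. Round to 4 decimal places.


lambda = 0.0327
MTTF = 1 / 0.0327
MTTF = 30.581

30.581


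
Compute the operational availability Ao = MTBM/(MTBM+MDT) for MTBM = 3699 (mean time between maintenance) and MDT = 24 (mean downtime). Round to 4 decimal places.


MTBM = 3699
MDT = 24
MTBM + MDT = 3723
Ao = 3699 / 3723
Ao = 0.9936

0.9936


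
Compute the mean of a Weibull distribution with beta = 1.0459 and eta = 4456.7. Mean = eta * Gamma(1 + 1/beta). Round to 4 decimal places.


beta = 1.0459, eta = 4456.7
1/beta = 0.9561
1 + 1/beta = 1.9561
Gamma(1.9561) = 0.9822
Mean = 4456.7 * 0.9822
Mean = 4377.5151

4377.5151


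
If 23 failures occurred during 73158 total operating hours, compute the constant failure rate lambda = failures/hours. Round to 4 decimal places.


failures = 23
total_hours = 73158
lambda = 23 / 73158
lambda = 0.0003

0.0003


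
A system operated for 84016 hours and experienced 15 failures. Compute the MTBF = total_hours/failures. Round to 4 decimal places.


total_hours = 84016
failures = 15
MTBF = 84016 / 15
MTBF = 5601.0667

5601.0667


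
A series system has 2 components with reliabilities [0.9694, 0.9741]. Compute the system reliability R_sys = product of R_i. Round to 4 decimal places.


Components: [0.9694, 0.9741]
After component 1 (R=0.9694): product = 0.9694
After component 2 (R=0.9741): product = 0.9443
R_sys = 0.9443

0.9443


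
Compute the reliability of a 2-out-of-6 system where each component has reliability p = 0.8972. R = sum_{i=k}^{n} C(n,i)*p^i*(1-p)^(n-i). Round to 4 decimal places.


k = 2, n = 6, p = 0.8972
i=2: C(6,2)=15 * 0.8972^2 * 0.1028^4 = 0.0013
i=3: C(6,3)=20 * 0.8972^3 * 0.1028^3 = 0.0157
i=4: C(6,4)=15 * 0.8972^4 * 0.1028^2 = 0.1027
i=5: C(6,5)=6 * 0.8972^5 * 0.1028^1 = 0.3586
i=6: C(6,6)=1 * 0.8972^6 * 0.1028^0 = 0.5216
R = sum of terms = 0.9999

0.9999


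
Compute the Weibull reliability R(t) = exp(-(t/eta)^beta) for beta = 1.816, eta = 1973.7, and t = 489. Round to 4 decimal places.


beta = 1.816, eta = 1973.7, t = 489
t/eta = 489 / 1973.7 = 0.2478
(t/eta)^beta = 0.2478^1.816 = 0.0794
R(t) = exp(-0.0794)
R(t) = 0.9237

0.9237


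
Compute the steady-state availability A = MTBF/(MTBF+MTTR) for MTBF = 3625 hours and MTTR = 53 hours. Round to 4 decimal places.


MTBF = 3625
MTTR = 53
MTBF + MTTR = 3678
A = 3625 / 3678
A = 0.9856

0.9856


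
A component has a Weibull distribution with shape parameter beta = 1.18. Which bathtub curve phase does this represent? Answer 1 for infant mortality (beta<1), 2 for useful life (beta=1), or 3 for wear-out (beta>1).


beta = 1.18
Compare beta to 1:
beta < 1 => infant mortality (phase 1)
beta = 1 => useful life (phase 2)
beta > 1 => wear-out (phase 3)
Since beta = 1.18, this is wear-out (increasing failure rate)
Phase = 3

3


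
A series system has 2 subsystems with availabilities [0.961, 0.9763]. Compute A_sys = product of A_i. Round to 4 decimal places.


Subsystems: [0.961, 0.9763]
After subsystem 1 (A=0.961): product = 0.961
After subsystem 2 (A=0.9763): product = 0.9382
A_sys = 0.9382

0.9382


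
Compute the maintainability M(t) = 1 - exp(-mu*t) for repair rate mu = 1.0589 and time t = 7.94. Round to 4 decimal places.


mu = 1.0589, t = 7.94
mu * t = 1.0589 * 7.94 = 8.4077
exp(-8.4077) = 0.0002
M(t) = 1 - 0.0002
M(t) = 0.9998

0.9998


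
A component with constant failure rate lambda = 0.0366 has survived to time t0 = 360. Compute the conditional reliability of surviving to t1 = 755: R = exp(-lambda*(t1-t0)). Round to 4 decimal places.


lambda = 0.0366
t0 = 360, t1 = 755
t1 - t0 = 395
lambda * (t1-t0) = 0.0366 * 395 = 14.457
R = exp(-14.457)
R = 0.0

0.0


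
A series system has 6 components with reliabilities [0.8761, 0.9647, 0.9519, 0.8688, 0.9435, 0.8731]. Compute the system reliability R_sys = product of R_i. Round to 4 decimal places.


Components: [0.8761, 0.9647, 0.9519, 0.8688, 0.9435, 0.8731]
After component 1 (R=0.8761): product = 0.8761
After component 2 (R=0.9647): product = 0.8452
After component 3 (R=0.9519): product = 0.8045
After component 4 (R=0.8688): product = 0.699
After component 5 (R=0.9435): product = 0.6595
After component 6 (R=0.8731): product = 0.5758
R_sys = 0.5758

0.5758


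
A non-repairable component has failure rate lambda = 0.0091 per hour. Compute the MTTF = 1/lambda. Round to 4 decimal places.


lambda = 0.0091
MTTF = 1 / 0.0091
MTTF = 109.8901

109.8901


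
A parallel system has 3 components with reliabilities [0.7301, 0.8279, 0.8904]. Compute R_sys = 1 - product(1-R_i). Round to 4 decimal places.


Components: [0.7301, 0.8279, 0.8904]
(1 - 0.7301) = 0.2699, running product = 0.2699
(1 - 0.8279) = 0.1721, running product = 0.0464
(1 - 0.8904) = 0.1096, running product = 0.0051
Product of (1-R_i) = 0.0051
R_sys = 1 - 0.0051 = 0.9949

0.9949


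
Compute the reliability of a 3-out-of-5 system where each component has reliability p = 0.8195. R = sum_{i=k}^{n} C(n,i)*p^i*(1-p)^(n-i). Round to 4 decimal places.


k = 3, n = 5, p = 0.8195
i=3: C(5,3)=10 * 0.8195^3 * 0.1805^2 = 0.1793
i=4: C(5,4)=5 * 0.8195^4 * 0.1805^1 = 0.407
i=5: C(5,5)=1 * 0.8195^5 * 0.1805^0 = 0.3696
R = sum of terms = 0.956

0.956


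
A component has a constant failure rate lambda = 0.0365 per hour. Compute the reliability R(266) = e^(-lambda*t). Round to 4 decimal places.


lambda = 0.0365
t = 266
lambda * t = 9.709
R(t) = e^(-9.709)
R(t) = 0.0001

0.0001


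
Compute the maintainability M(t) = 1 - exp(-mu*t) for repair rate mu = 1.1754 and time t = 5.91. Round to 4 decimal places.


mu = 1.1754, t = 5.91
mu * t = 1.1754 * 5.91 = 6.9466
exp(-6.9466) = 0.001
M(t) = 1 - 0.001
M(t) = 0.999

0.999


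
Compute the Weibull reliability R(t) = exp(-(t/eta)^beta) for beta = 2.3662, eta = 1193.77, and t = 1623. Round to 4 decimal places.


beta = 2.3662, eta = 1193.77, t = 1623
t/eta = 1623 / 1193.77 = 1.3596
(t/eta)^beta = 1.3596^2.3662 = 2.0685
R(t) = exp(-2.0685)
R(t) = 0.1264

0.1264


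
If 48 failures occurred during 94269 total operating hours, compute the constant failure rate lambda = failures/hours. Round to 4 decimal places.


failures = 48
total_hours = 94269
lambda = 48 / 94269
lambda = 0.0005

0.0005


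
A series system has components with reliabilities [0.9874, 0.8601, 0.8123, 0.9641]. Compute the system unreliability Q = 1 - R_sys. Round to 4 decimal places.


Components: [0.9874, 0.8601, 0.8123, 0.9641]
After component 1: product = 0.9874
After component 2: product = 0.8493
After component 3: product = 0.6899
After component 4: product = 0.6651
R_sys = 0.6651
Q = 1 - 0.6651 = 0.3349

0.3349


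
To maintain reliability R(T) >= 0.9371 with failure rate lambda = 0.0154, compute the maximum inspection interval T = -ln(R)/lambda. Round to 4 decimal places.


R_target = 0.9371
lambda = 0.0154
-ln(0.9371) = 0.065
T = 0.065 / 0.0154
T = 4.2185

4.2185


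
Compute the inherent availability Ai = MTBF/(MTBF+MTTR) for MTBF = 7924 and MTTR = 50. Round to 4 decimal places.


MTBF = 7924
MTTR = 50
MTBF + MTTR = 7974
Ai = 7924 / 7974
Ai = 0.9937

0.9937


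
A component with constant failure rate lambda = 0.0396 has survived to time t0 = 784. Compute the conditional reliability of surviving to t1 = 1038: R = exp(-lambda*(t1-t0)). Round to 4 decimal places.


lambda = 0.0396
t0 = 784, t1 = 1038
t1 - t0 = 254
lambda * (t1-t0) = 0.0396 * 254 = 10.0584
R = exp(-10.0584)
R = 0.0

0.0


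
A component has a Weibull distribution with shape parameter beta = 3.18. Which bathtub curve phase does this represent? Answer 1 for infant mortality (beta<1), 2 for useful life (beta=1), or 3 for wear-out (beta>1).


beta = 3.18
Compare beta to 1:
beta < 1 => infant mortality (phase 1)
beta = 1 => useful life (phase 2)
beta > 1 => wear-out (phase 3)
Since beta = 3.18, this is wear-out (increasing failure rate)
Phase = 3

3


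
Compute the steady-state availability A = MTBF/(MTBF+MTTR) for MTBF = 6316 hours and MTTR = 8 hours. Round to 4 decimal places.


MTBF = 6316
MTTR = 8
MTBF + MTTR = 6324
A = 6316 / 6324
A = 0.9987

0.9987


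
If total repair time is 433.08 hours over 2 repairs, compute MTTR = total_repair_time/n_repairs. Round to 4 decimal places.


total_repair_time = 433.08
n_repairs = 2
MTTR = 433.08 / 2
MTTR = 216.54

216.54


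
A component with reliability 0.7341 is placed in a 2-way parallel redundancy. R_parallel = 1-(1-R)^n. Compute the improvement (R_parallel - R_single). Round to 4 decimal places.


R_single = 0.7341, n = 2
1 - R_single = 0.2659
(1 - R_single)^n = 0.2659^2 = 0.0707
R_parallel = 1 - 0.0707 = 0.9293
Improvement = 0.9293 - 0.7341
Improvement = 0.1952

0.1952


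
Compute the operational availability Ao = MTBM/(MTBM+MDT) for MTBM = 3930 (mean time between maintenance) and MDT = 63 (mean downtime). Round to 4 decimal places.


MTBM = 3930
MDT = 63
MTBM + MDT = 3993
Ao = 3930 / 3993
Ao = 0.9842

0.9842


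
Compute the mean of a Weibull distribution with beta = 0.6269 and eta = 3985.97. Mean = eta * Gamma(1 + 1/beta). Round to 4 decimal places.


beta = 0.6269, eta = 3985.97
1/beta = 1.5952
1 + 1/beta = 2.5952
Gamma(2.5952) = 1.4244
Mean = 3985.97 * 1.4244
Mean = 5677.7558

5677.7558


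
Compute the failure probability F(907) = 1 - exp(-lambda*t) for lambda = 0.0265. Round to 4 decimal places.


lambda = 0.0265, t = 907
lambda * t = 24.0355
exp(-24.0355) = 0.0
F(t) = 1 - 0.0
F(t) = 1.0

1.0


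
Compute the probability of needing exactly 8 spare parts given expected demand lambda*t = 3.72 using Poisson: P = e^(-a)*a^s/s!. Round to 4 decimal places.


a = 3.72, s = 8
e^(-a) = e^(-3.72) = 0.0242
a^s = 3.72^8 = 36672.7535
s! = 40320
P = 0.0242 * 36672.7535 / 40320
P = 0.022

0.022


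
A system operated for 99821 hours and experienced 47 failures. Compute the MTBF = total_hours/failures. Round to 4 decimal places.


total_hours = 99821
failures = 47
MTBF = 99821 / 47
MTBF = 2123.8511

2123.8511


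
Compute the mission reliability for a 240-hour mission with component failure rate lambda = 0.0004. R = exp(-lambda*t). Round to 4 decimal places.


lambda = 0.0004
mission_time = 240
lambda * t = 0.0004 * 240 = 0.096
R = exp(-0.096)
R = 0.9085

0.9085


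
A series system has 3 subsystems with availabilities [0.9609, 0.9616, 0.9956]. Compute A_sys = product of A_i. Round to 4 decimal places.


Subsystems: [0.9609, 0.9616, 0.9956]
After subsystem 1 (A=0.9609): product = 0.9609
After subsystem 2 (A=0.9616): product = 0.924
After subsystem 3 (A=0.9956): product = 0.9199
A_sys = 0.9199

0.9199


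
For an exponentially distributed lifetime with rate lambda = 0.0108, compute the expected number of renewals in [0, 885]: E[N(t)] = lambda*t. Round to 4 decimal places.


lambda = 0.0108
t = 885
E[N(t)] = lambda * t
E[N(t)] = 0.0108 * 885
E[N(t)] = 9.558

9.558


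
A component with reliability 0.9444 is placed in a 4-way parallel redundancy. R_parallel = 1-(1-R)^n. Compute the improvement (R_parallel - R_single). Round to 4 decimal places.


R_single = 0.9444, n = 4
1 - R_single = 0.0556
(1 - R_single)^n = 0.0556^4 = 0.0
R_parallel = 1 - 0.0 = 1.0
Improvement = 1.0 - 0.9444
Improvement = 0.0556

0.0556


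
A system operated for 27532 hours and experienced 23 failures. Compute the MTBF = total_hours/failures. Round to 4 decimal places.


total_hours = 27532
failures = 23
MTBF = 27532 / 23
MTBF = 1197.0435

1197.0435


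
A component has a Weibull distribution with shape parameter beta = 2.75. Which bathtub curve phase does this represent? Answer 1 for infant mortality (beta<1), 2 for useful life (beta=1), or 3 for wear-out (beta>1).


beta = 2.75
Compare beta to 1:
beta < 1 => infant mortality (phase 1)
beta = 1 => useful life (phase 2)
beta > 1 => wear-out (phase 3)
Since beta = 2.75, this is wear-out (increasing failure rate)
Phase = 3

3


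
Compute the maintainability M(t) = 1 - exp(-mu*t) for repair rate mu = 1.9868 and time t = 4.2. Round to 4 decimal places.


mu = 1.9868, t = 4.2
mu * t = 1.9868 * 4.2 = 8.3446
exp(-8.3446) = 0.0002
M(t) = 1 - 0.0002
M(t) = 0.9998

0.9998


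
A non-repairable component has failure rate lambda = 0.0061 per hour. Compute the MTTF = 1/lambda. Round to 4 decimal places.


lambda = 0.0061
MTTF = 1 / 0.0061
MTTF = 163.9344

163.9344


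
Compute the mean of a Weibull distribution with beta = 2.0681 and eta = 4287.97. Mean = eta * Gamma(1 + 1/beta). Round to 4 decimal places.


beta = 2.0681, eta = 4287.97
1/beta = 0.4835
1 + 1/beta = 1.4835
Gamma(1.4835) = 0.8858
Mean = 4287.97 * 0.8858
Mean = 3798.3157

3798.3157


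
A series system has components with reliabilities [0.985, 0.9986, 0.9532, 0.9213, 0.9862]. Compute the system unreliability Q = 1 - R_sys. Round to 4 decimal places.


Components: [0.985, 0.9986, 0.9532, 0.9213, 0.9862]
After component 1: product = 0.985
After component 2: product = 0.9836
After component 3: product = 0.9376
After component 4: product = 0.8638
After component 5: product = 0.8519
R_sys = 0.8519
Q = 1 - 0.8519 = 0.1481

0.1481


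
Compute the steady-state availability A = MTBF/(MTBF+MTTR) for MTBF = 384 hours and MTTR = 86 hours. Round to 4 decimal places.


MTBF = 384
MTTR = 86
MTBF + MTTR = 470
A = 384 / 470
A = 0.817

0.817


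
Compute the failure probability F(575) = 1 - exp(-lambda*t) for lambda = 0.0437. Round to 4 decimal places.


lambda = 0.0437, t = 575
lambda * t = 25.1275
exp(-25.1275) = 0.0
F(t) = 1 - 0.0
F(t) = 1.0

1.0


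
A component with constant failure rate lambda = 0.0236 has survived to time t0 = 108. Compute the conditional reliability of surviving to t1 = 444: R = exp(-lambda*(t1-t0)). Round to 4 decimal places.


lambda = 0.0236
t0 = 108, t1 = 444
t1 - t0 = 336
lambda * (t1-t0) = 0.0236 * 336 = 7.9296
R = exp(-7.9296)
R = 0.0004

0.0004


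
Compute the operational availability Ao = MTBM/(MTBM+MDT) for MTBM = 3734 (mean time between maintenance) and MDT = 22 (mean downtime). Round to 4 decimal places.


MTBM = 3734
MDT = 22
MTBM + MDT = 3756
Ao = 3734 / 3756
Ao = 0.9941

0.9941


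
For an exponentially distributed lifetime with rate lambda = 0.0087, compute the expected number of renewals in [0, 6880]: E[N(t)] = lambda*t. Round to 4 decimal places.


lambda = 0.0087
t = 6880
E[N(t)] = lambda * t
E[N(t)] = 0.0087 * 6880
E[N(t)] = 59.856

59.856


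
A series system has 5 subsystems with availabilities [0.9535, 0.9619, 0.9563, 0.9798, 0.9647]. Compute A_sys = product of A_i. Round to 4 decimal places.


Subsystems: [0.9535, 0.9619, 0.9563, 0.9798, 0.9647]
After subsystem 1 (A=0.9535): product = 0.9535
After subsystem 2 (A=0.9619): product = 0.9172
After subsystem 3 (A=0.9563): product = 0.8771
After subsystem 4 (A=0.9798): product = 0.8594
After subsystem 5 (A=0.9647): product = 0.829
A_sys = 0.829

0.829


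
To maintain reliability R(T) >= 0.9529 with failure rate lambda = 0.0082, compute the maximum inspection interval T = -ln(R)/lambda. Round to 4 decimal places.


R_target = 0.9529
lambda = 0.0082
-ln(0.9529) = 0.0482
T = 0.0482 / 0.0082
T = 5.8836

5.8836


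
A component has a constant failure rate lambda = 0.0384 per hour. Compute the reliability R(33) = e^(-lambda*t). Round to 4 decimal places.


lambda = 0.0384
t = 33
lambda * t = 1.2672
R(t) = e^(-1.2672)
R(t) = 0.2816

0.2816


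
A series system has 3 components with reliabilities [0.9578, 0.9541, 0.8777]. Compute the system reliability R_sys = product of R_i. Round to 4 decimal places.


Components: [0.9578, 0.9541, 0.8777]
After component 1 (R=0.9578): product = 0.9578
After component 2 (R=0.9541): product = 0.9138
After component 3 (R=0.8777): product = 0.8021
R_sys = 0.8021

0.8021


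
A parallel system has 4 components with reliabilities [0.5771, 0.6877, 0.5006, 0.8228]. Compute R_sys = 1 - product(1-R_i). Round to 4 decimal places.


Components: [0.5771, 0.6877, 0.5006, 0.8228]
(1 - 0.5771) = 0.4229, running product = 0.4229
(1 - 0.6877) = 0.3123, running product = 0.1321
(1 - 0.5006) = 0.4994, running product = 0.066
(1 - 0.8228) = 0.1772, running product = 0.0117
Product of (1-R_i) = 0.0117
R_sys = 1 - 0.0117 = 0.9883

0.9883


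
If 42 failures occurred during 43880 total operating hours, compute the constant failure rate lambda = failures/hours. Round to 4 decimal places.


failures = 42
total_hours = 43880
lambda = 42 / 43880
lambda = 0.001

0.001


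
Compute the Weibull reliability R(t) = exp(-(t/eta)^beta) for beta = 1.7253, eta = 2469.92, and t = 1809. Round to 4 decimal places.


beta = 1.7253, eta = 2469.92, t = 1809
t/eta = 1809 / 2469.92 = 0.7324
(t/eta)^beta = 0.7324^1.7253 = 0.5843
R(t) = exp(-0.5843)
R(t) = 0.5575

0.5575


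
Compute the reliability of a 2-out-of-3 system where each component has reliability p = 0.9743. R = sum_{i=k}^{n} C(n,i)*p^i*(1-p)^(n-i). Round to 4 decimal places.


k = 2, n = 3, p = 0.9743
i=2: C(3,2)=3 * 0.9743^2 * 0.0257^1 = 0.0732
i=3: C(3,3)=1 * 0.9743^3 * 0.0257^0 = 0.9249
R = sum of terms = 0.9981

0.9981


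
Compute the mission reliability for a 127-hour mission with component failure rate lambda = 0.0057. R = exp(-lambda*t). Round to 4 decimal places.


lambda = 0.0057
mission_time = 127
lambda * t = 0.0057 * 127 = 0.7239
R = exp(-0.7239)
R = 0.4849

0.4849


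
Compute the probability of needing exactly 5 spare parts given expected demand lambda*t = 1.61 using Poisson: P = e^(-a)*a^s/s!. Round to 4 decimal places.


a = 1.61, s = 5
e^(-a) = e^(-1.61) = 0.1999
a^s = 1.61^5 = 10.8176
s! = 120
P = 0.1999 * 10.8176 / 120
P = 0.018

0.018


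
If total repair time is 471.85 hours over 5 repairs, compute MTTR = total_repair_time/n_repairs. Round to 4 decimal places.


total_repair_time = 471.85
n_repairs = 5
MTTR = 471.85 / 5
MTTR = 94.37

94.37


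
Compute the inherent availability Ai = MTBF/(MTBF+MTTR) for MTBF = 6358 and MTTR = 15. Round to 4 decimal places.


MTBF = 6358
MTTR = 15
MTBF + MTTR = 6373
Ai = 6358 / 6373
Ai = 0.9976

0.9976


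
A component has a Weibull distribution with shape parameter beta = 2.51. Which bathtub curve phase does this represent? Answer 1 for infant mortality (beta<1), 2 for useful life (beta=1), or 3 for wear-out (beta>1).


beta = 2.51
Compare beta to 1:
beta < 1 => infant mortality (phase 1)
beta = 1 => useful life (phase 2)
beta > 1 => wear-out (phase 3)
Since beta = 2.51, this is wear-out (increasing failure rate)
Phase = 3

3


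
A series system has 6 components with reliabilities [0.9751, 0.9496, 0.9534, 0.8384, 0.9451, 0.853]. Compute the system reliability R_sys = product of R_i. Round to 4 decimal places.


Components: [0.9751, 0.9496, 0.9534, 0.8384, 0.9451, 0.853]
After component 1 (R=0.9751): product = 0.9751
After component 2 (R=0.9496): product = 0.926
After component 3 (R=0.9534): product = 0.8828
After component 4 (R=0.8384): product = 0.7401
After component 5 (R=0.9451): product = 0.6995
After component 6 (R=0.853): product = 0.5967
R_sys = 0.5967

0.5967


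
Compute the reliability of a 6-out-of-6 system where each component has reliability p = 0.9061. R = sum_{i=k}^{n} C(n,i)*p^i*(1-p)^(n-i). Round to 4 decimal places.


k = 6, n = 6, p = 0.9061
i=6: C(6,6)=1 * 0.9061^6 * 0.0939^0 = 0.5534
R = sum of terms = 0.5534

0.5534


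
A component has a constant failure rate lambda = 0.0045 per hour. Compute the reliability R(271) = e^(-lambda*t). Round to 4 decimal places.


lambda = 0.0045
t = 271
lambda * t = 1.2195
R(t) = e^(-1.2195)
R(t) = 0.2954

0.2954


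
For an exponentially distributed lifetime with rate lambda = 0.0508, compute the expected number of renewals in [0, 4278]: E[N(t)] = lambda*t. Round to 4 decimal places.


lambda = 0.0508
t = 4278
E[N(t)] = lambda * t
E[N(t)] = 0.0508 * 4278
E[N(t)] = 217.3224

217.3224


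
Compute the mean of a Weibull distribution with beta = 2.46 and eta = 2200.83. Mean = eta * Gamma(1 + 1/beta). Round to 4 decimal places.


beta = 2.46, eta = 2200.83
1/beta = 0.4065
1 + 1/beta = 1.4065
Gamma(1.4065) = 0.8869
Mean = 2200.83 * 0.8869
Mean = 1951.9796

1951.9796


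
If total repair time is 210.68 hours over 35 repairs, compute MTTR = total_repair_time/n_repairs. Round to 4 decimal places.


total_repair_time = 210.68
n_repairs = 35
MTTR = 210.68 / 35
MTTR = 6.0194

6.0194


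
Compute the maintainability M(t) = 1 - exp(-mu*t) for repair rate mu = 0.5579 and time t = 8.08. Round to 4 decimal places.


mu = 0.5579, t = 8.08
mu * t = 0.5579 * 8.08 = 4.5078
exp(-4.5078) = 0.011
M(t) = 1 - 0.011
M(t) = 0.989

0.989


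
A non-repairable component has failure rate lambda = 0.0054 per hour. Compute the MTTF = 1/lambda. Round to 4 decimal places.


lambda = 0.0054
MTTF = 1 / 0.0054
MTTF = 185.1852

185.1852


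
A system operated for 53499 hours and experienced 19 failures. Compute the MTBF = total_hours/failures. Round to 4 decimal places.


total_hours = 53499
failures = 19
MTBF = 53499 / 19
MTBF = 2815.7368

2815.7368


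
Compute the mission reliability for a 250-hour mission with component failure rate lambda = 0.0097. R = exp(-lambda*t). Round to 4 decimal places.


lambda = 0.0097
mission_time = 250
lambda * t = 0.0097 * 250 = 2.425
R = exp(-2.425)
R = 0.0885

0.0885


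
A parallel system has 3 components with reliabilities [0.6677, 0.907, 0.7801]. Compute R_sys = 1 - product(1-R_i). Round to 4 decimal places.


Components: [0.6677, 0.907, 0.7801]
(1 - 0.6677) = 0.3323, running product = 0.3323
(1 - 0.907) = 0.093, running product = 0.0309
(1 - 0.7801) = 0.2199, running product = 0.0068
Product of (1-R_i) = 0.0068
R_sys = 1 - 0.0068 = 0.9932

0.9932


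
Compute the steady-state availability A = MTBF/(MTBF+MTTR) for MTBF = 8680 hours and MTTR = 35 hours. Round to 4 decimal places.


MTBF = 8680
MTTR = 35
MTBF + MTTR = 8715
A = 8680 / 8715
A = 0.996

0.996


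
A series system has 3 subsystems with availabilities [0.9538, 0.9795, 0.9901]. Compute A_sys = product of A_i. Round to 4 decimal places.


Subsystems: [0.9538, 0.9795, 0.9901]
After subsystem 1 (A=0.9538): product = 0.9538
After subsystem 2 (A=0.9795): product = 0.9342
After subsystem 3 (A=0.9901): product = 0.925
A_sys = 0.925

0.925


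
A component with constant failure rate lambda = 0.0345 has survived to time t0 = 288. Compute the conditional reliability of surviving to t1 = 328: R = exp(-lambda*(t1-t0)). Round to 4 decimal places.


lambda = 0.0345
t0 = 288, t1 = 328
t1 - t0 = 40
lambda * (t1-t0) = 0.0345 * 40 = 1.38
R = exp(-1.38)
R = 0.2516

0.2516


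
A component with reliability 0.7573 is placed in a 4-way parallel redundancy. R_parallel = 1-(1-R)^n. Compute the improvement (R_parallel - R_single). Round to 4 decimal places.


R_single = 0.7573, n = 4
1 - R_single = 0.2427
(1 - R_single)^n = 0.2427^4 = 0.0035
R_parallel = 1 - 0.0035 = 0.9965
Improvement = 0.9965 - 0.7573
Improvement = 0.2392

0.2392


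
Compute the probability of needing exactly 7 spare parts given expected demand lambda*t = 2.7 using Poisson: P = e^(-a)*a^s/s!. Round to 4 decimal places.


a = 2.7, s = 7
e^(-a) = e^(-2.7) = 0.0672
a^s = 2.7^7 = 1046.0353
s! = 5040
P = 0.0672 * 1046.0353 / 5040
P = 0.0139

0.0139


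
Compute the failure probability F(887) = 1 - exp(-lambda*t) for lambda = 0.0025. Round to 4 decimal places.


lambda = 0.0025, t = 887
lambda * t = 2.2175
exp(-2.2175) = 0.1089
F(t) = 1 - 0.1089
F(t) = 0.8911

0.8911


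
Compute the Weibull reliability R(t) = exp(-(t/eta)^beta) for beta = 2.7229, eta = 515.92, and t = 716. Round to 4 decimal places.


beta = 2.7229, eta = 515.92, t = 716
t/eta = 716 / 515.92 = 1.3878
(t/eta)^beta = 1.3878^2.7229 = 2.4409
R(t) = exp(-2.4409)
R(t) = 0.0871

0.0871


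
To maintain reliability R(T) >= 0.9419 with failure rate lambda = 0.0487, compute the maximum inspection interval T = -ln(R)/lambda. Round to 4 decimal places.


R_target = 0.9419
lambda = 0.0487
-ln(0.9419) = 0.0599
T = 0.0599 / 0.0487
T = 1.2291

1.2291


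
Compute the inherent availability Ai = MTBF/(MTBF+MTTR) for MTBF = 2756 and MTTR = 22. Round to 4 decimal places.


MTBF = 2756
MTTR = 22
MTBF + MTTR = 2778
Ai = 2756 / 2778
Ai = 0.9921

0.9921


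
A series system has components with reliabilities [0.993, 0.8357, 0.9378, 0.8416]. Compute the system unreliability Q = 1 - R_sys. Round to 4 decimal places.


Components: [0.993, 0.8357, 0.9378, 0.8416]
After component 1: product = 0.993
After component 2: product = 0.8299
After component 3: product = 0.7782
After component 4: product = 0.655
R_sys = 0.655
Q = 1 - 0.655 = 0.345

0.345


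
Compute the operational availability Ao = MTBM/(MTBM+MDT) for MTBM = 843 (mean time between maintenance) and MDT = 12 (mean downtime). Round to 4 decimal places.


MTBM = 843
MDT = 12
MTBM + MDT = 855
Ao = 843 / 855
Ao = 0.986

0.986


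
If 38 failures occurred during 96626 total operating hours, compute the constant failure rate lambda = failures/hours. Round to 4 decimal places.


failures = 38
total_hours = 96626
lambda = 38 / 96626
lambda = 0.0004

0.0004


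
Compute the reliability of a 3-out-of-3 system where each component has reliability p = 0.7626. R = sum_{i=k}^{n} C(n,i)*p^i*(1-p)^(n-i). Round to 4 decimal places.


k = 3, n = 3, p = 0.7626
i=3: C(3,3)=1 * 0.7626^3 * 0.2374^0 = 0.4435
R = sum of terms = 0.4435

0.4435


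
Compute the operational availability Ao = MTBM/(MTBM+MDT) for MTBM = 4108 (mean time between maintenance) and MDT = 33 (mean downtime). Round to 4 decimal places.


MTBM = 4108
MDT = 33
MTBM + MDT = 4141
Ao = 4108 / 4141
Ao = 0.992

0.992


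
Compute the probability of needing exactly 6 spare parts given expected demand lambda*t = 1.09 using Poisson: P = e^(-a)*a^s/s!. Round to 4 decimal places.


a = 1.09, s = 6
e^(-a) = e^(-1.09) = 0.3362
a^s = 1.09^6 = 1.6771
s! = 720
P = 0.3362 * 1.6771 / 720
P = 0.0008

0.0008


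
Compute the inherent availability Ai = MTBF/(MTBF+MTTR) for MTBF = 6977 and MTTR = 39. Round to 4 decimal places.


MTBF = 6977
MTTR = 39
MTBF + MTTR = 7016
Ai = 6977 / 7016
Ai = 0.9944

0.9944


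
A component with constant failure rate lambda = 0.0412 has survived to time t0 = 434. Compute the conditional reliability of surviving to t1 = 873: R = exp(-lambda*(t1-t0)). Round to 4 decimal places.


lambda = 0.0412
t0 = 434, t1 = 873
t1 - t0 = 439
lambda * (t1-t0) = 0.0412 * 439 = 18.0868
R = exp(-18.0868)
R = 0.0

0.0


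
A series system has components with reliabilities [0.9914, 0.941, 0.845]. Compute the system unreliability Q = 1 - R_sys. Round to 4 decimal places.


Components: [0.9914, 0.941, 0.845]
After component 1: product = 0.9914
After component 2: product = 0.9329
After component 3: product = 0.7883
R_sys = 0.7883
Q = 1 - 0.7883 = 0.2117

0.2117


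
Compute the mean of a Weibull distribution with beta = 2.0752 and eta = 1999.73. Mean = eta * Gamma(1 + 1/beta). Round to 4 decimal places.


beta = 2.0752, eta = 1999.73
1/beta = 0.4819
1 + 1/beta = 1.4819
Gamma(1.4819) = 0.8858
Mean = 1999.73 * 0.8858
Mean = 1771.3165

1771.3165


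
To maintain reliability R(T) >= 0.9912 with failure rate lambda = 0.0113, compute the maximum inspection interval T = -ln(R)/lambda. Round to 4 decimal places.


R_target = 0.9912
lambda = 0.0113
-ln(0.9912) = 0.0088
T = 0.0088 / 0.0113
T = 0.7822

0.7822


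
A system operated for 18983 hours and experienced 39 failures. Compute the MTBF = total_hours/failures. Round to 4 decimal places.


total_hours = 18983
failures = 39
MTBF = 18983 / 39
MTBF = 486.7436

486.7436


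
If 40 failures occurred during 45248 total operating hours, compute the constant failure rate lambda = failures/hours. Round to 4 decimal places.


failures = 40
total_hours = 45248
lambda = 40 / 45248
lambda = 0.0009

0.0009


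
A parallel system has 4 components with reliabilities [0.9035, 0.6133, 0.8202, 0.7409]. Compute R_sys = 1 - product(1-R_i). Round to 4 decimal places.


Components: [0.9035, 0.6133, 0.8202, 0.7409]
(1 - 0.9035) = 0.0965, running product = 0.0965
(1 - 0.6133) = 0.3867, running product = 0.0373
(1 - 0.8202) = 0.1798, running product = 0.0067
(1 - 0.7409) = 0.2591, running product = 0.0017
Product of (1-R_i) = 0.0017
R_sys = 1 - 0.0017 = 0.9983

0.9983


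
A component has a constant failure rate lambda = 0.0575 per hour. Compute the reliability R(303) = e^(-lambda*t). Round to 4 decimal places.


lambda = 0.0575
t = 303
lambda * t = 17.4225
R(t) = e^(-17.4225)
R(t) = 0.0

0.0


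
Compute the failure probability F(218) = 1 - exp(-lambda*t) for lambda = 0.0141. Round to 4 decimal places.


lambda = 0.0141, t = 218
lambda * t = 3.0738
exp(-3.0738) = 0.0462
F(t) = 1 - 0.0462
F(t) = 0.9538

0.9538


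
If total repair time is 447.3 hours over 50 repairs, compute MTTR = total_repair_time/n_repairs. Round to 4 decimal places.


total_repair_time = 447.3
n_repairs = 50
MTTR = 447.3 / 50
MTTR = 8.946

8.946


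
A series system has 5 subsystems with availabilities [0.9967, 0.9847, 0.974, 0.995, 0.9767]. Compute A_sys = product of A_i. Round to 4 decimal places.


Subsystems: [0.9967, 0.9847, 0.974, 0.995, 0.9767]
After subsystem 1 (A=0.9967): product = 0.9967
After subsystem 2 (A=0.9847): product = 0.9815
After subsystem 3 (A=0.974): product = 0.9559
After subsystem 4 (A=0.995): product = 0.9512
After subsystem 5 (A=0.9767): product = 0.929
A_sys = 0.929

0.929


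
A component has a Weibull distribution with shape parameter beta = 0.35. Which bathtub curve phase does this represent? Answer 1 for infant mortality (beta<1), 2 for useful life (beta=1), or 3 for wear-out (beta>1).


beta = 0.35
Compare beta to 1:
beta < 1 => infant mortality (phase 1)
beta = 1 => useful life (phase 2)
beta > 1 => wear-out (phase 3)
Since beta = 0.35, this is infant mortality (decreasing failure rate)
Phase = 1

1


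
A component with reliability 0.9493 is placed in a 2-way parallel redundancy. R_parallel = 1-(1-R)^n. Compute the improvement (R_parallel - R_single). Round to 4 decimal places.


R_single = 0.9493, n = 2
1 - R_single = 0.0507
(1 - R_single)^n = 0.0507^2 = 0.0026
R_parallel = 1 - 0.0026 = 0.9974
Improvement = 0.9974 - 0.9493
Improvement = 0.0481

0.0481


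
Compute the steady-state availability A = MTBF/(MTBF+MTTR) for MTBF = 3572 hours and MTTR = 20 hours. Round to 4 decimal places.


MTBF = 3572
MTTR = 20
MTBF + MTTR = 3592
A = 3572 / 3592
A = 0.9944

0.9944


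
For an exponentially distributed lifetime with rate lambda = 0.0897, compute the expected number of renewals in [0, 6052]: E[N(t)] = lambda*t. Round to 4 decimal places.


lambda = 0.0897
t = 6052
E[N(t)] = lambda * t
E[N(t)] = 0.0897 * 6052
E[N(t)] = 542.8644

542.8644


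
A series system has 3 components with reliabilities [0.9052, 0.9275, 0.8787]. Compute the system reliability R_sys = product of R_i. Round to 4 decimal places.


Components: [0.9052, 0.9275, 0.8787]
After component 1 (R=0.9052): product = 0.9052
After component 2 (R=0.9275): product = 0.8396
After component 3 (R=0.8787): product = 0.7377
R_sys = 0.7377

0.7377


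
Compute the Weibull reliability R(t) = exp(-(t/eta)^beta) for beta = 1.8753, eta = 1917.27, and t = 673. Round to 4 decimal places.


beta = 1.8753, eta = 1917.27, t = 673
t/eta = 673 / 1917.27 = 0.351
(t/eta)^beta = 0.351^1.8753 = 0.1404
R(t) = exp(-0.1404)
R(t) = 0.869

0.869


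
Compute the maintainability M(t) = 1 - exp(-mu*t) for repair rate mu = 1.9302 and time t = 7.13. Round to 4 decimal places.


mu = 1.9302, t = 7.13
mu * t = 1.9302 * 7.13 = 13.7623
exp(-13.7623) = 0.0
M(t) = 1 - 0.0
M(t) = 1.0

1.0


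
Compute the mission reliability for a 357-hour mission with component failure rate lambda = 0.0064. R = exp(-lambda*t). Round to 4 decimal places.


lambda = 0.0064
mission_time = 357
lambda * t = 0.0064 * 357 = 2.2848
R = exp(-2.2848)
R = 0.1018

0.1018


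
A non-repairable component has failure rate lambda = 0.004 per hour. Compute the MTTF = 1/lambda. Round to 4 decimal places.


lambda = 0.004
MTTF = 1 / 0.004
MTTF = 250.0

250.0


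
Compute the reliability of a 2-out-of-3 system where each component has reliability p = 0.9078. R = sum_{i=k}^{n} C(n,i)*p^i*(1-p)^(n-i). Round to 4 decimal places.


k = 2, n = 3, p = 0.9078
i=2: C(3,2)=3 * 0.9078^2 * 0.0922^1 = 0.2279
i=3: C(3,3)=1 * 0.9078^3 * 0.0922^0 = 0.7481
R = sum of terms = 0.9761

0.9761


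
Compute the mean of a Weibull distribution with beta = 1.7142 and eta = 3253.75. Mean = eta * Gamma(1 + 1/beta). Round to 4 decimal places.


beta = 1.7142, eta = 3253.75
1/beta = 0.5834
1 + 1/beta = 1.5834
Gamma(1.5834) = 0.8917
Mean = 3253.75 * 0.8917
Mean = 2901.5314

2901.5314


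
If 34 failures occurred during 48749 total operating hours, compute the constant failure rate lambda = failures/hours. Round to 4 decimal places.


failures = 34
total_hours = 48749
lambda = 34 / 48749
lambda = 0.0007

0.0007


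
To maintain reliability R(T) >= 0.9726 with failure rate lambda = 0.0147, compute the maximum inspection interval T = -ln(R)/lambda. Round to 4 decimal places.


R_target = 0.9726
lambda = 0.0147
-ln(0.9726) = 0.0278
T = 0.0278 / 0.0147
T = 1.89

1.89


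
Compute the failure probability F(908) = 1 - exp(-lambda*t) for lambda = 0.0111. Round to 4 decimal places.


lambda = 0.0111, t = 908
lambda * t = 10.0788
exp(-10.0788) = 0.0
F(t) = 1 - 0.0
F(t) = 1.0

1.0


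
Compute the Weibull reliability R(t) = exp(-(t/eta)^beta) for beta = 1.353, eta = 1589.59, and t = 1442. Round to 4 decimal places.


beta = 1.353, eta = 1589.59, t = 1442
t/eta = 1442 / 1589.59 = 0.9072
(t/eta)^beta = 0.9072^1.353 = 0.8765
R(t) = exp(-0.8765)
R(t) = 0.4162

0.4162


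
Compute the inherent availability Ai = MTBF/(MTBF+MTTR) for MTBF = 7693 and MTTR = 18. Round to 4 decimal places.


MTBF = 7693
MTTR = 18
MTBF + MTTR = 7711
Ai = 7693 / 7711
Ai = 0.9977

0.9977


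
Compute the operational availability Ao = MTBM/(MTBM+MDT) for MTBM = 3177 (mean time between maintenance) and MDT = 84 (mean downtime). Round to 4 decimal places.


MTBM = 3177
MDT = 84
MTBM + MDT = 3261
Ao = 3177 / 3261
Ao = 0.9742

0.9742


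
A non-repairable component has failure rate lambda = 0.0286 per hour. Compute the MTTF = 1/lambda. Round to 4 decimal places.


lambda = 0.0286
MTTF = 1 / 0.0286
MTTF = 34.965

34.965


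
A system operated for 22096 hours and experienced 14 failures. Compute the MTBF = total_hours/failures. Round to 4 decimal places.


total_hours = 22096
failures = 14
MTBF = 22096 / 14
MTBF = 1578.2857

1578.2857


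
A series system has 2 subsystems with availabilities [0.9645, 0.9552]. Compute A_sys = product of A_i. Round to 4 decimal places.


Subsystems: [0.9645, 0.9552]
After subsystem 1 (A=0.9645): product = 0.9645
After subsystem 2 (A=0.9552): product = 0.9213
A_sys = 0.9213

0.9213


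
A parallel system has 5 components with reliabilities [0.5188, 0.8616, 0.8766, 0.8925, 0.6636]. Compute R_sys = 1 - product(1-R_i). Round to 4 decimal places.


Components: [0.5188, 0.8616, 0.8766, 0.8925, 0.6636]
(1 - 0.5188) = 0.4812, running product = 0.4812
(1 - 0.8616) = 0.1384, running product = 0.0666
(1 - 0.8766) = 0.1234, running product = 0.0082
(1 - 0.8925) = 0.1075, running product = 0.0009
(1 - 0.6636) = 0.3364, running product = 0.0003
Product of (1-R_i) = 0.0003
R_sys = 1 - 0.0003 = 0.9997

0.9997


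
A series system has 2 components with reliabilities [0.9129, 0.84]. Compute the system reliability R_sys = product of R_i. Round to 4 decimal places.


Components: [0.9129, 0.84]
After component 1 (R=0.9129): product = 0.9129
After component 2 (R=0.84): product = 0.7668
R_sys = 0.7668

0.7668


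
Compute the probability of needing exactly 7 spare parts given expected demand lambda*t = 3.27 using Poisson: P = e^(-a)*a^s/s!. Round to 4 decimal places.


a = 3.27, s = 7
e^(-a) = e^(-3.27) = 0.038
a^s = 3.27^7 = 3997.9216
s! = 5040
P = 0.038 * 3997.9216 / 5040
P = 0.0301

0.0301


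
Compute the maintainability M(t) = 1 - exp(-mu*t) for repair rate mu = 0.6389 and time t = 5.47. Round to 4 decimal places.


mu = 0.6389, t = 5.47
mu * t = 0.6389 * 5.47 = 3.4948
exp(-3.4948) = 0.0304
M(t) = 1 - 0.0304
M(t) = 0.9696

0.9696


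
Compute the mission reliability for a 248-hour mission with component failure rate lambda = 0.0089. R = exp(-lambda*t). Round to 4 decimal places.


lambda = 0.0089
mission_time = 248
lambda * t = 0.0089 * 248 = 2.2072
R = exp(-2.2072)
R = 0.11

0.11


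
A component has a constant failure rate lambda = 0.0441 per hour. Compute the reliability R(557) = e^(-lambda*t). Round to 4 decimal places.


lambda = 0.0441
t = 557
lambda * t = 24.5637
R(t) = e^(-24.5637)
R(t) = 0.0

0.0


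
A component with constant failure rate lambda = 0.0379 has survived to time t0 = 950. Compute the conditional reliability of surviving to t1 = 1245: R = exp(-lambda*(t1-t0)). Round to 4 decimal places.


lambda = 0.0379
t0 = 950, t1 = 1245
t1 - t0 = 295
lambda * (t1-t0) = 0.0379 * 295 = 11.1805
R = exp(-11.1805)
R = 0.0

0.0


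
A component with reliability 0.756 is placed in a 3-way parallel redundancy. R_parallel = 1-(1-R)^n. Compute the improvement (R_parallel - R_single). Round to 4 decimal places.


R_single = 0.756, n = 3
1 - R_single = 0.244
(1 - R_single)^n = 0.244^3 = 0.0145
R_parallel = 1 - 0.0145 = 0.9855
Improvement = 0.9855 - 0.756
Improvement = 0.2295

0.2295
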